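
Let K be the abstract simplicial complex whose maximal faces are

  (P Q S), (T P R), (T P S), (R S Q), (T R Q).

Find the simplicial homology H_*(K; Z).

H_0 ≅ Z,  H_1 ≅ Z,  H_2 = 0.

Take the total order P < Q < R < S < T on the vertex set. Then K (dimension 2) consists of the simplices:

  0-simplices (5): P, Q, R, S, T
  1-simplices (10): PQ, PR, PS, PT, QR, QS, QT, RS, RT, ST
  2-simplices (5): PQS, PRT, PST, QRS, QRT

Hence C_0 ≅ Z^5, C_1 ≅ Z^10, C_2 ≅ Z^5.

Boundary ∂_1: C_1 → C_0 is given by ∂[p,q] = [q] − [p]. For instance
  ∂QS = S − Q.
As a 5×10 matrix over Z this has rank 4, with invariant factors (1,1,1,1).

The boundary map ∂_2: C_2 → C_1 maps a triangle to the signed sum of its edges. For instance
  ∂PQS = QS − PS + PQ,
  ∂PST = ST − PT + PS.
As a 10×5 matrix over Z this has rank 5, with invariant factors (1,1,1,1,1).

Now H_k = ker ∂_k / im ∂_{k+1}, so:

  H_0: rank C_0 − rank ∂_1 = 5 − 4 = 1, and the invariant factors of ∂_1 are all 1, so H_0 ≅ Z.
  H_1: rank ker ∂_1 − rank ∂_2 = (10 − 4) − 5 = 1, and the invariant factors of ∂_2 are all 1, so H_1 ≅ Z.
  H_2: rank ker ∂_2 − rank ∂_3 = (5 − 5) − 0 = 0, and there is no ∂_3, so H_2 ≅ 0.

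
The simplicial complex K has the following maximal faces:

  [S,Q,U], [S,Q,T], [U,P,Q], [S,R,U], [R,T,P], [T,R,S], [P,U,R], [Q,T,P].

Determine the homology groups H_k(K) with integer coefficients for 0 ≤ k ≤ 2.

H_0 = Z,  H_1 = 0,  H_2 = Z.

Order the vertices as P < Q < R < S < T < U. Listing each simplex with vertices in this order, K has dimension 2 with simplices:

  0-simplices (6): P, Q, R, S, T, U
  1-simplices (12): PQ, PR, PT, PU, QS, QT, QU, RS, RT, RU, ST, SU
  2-simplices (8): PQT, PQU, PRT, PRU, QST, QSU, RST, RSU

so the chain groups are C_0 ≅ Z^6, C_1 ≅ Z^12, C_2 ≅ Z^8.

Boundary ∂_1: C_1 → C_0 sends each edge [p,q] (with p < q) to q − p. For instance
  ∂PQ = Q − P.
As a 6×12 matrix over Z this has rank 5, with invariant factors (1,1,1,1,1).

The boundary map ∂_2: C_2 → C_1 acts by ∂[p,q,r] = [q,r] − [p,r] + [p,q]. For instance
  ∂RST = ST − RT + RS,
  ∂PQT = QT − PT + PQ.
This gives a 12×8 integer matrix of rank 7; reducing to Smith normal form yields diagonal entries (1,1,1,1,1,1,1).

Reading off H_k = ker ∂_k / im ∂_{k+1}:

  H_0: rank C_0 − rank ∂_1 = 6 − 5 = 1, and the invariant factors of ∂_1 are all 1, so H_0 = Z.
  H_1: rank ker ∂_1 − rank ∂_2 = (12 − 5) − 7 = 0, and the invariant factors of ∂_2 are all 1, so H_1 = 0.
  H_2: rank ker ∂_2 − rank ∂_3 = (8 − 7) − 0 = 1, and there is no ∂_3, so H_2 = Z.

As a check, the Euler characteristic is 6 − 12 + 8 = 2, which agrees with 1 − 0 + 1 = 2.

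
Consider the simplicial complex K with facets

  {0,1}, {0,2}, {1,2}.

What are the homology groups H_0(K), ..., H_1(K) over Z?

Order the vertices as 0 < 1 < 2. Listing each simplex with vertices in this order, K has dimension 1 with simplices:

  0-simplices (3): [0], [1], [2]
  1-simplices (3): [0,1], [0,2], [1,2]

giving chain groups C_0 ≅ Z^3, C_1 ≅ Z^3.

Boundary ∂_1: C_1 → C_0 maps an edge to its endpoints' difference, ∂[p,q] = q − p.
The resulting 3×3 matrix has rank 2, and its Smith normal form has invariant factors (1,1).

From H_k ≅ ker(∂_k) / im(∂_{k+1}) we obtain:

  H_0: rank C_0 − rank ∂_1 = 3 − 2 = 1, and the invariant factors of ∂_1 are all 1, so H_0 = Z.
  H_1: rank ker ∂_1 − rank ∂_2 = (3 − 2) − 0 = 1, and there is no ∂_2, so H_1 = Z.

As a check, the Euler characteristic is 3 − 3 = 0, which agrees with 1 − 1 = 0.
(K is a triangulation of the circle S^1.)

H_0 = Z,  H_1 = Z.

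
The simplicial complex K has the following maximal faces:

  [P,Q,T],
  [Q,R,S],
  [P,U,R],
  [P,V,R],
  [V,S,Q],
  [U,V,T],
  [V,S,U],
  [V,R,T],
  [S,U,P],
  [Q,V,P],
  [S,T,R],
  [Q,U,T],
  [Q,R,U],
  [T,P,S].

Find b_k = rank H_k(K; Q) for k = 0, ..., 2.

Take the total order P < Q < R < S < T < U < V on the vertex set. Then K (dimension 2) consists of the simplices:

  0-simplices (7): P, Q, R, S, T, U, V
  1-simplices (21): PQ, PR, PS, PT, PU, PV, QR, QS, QT, QU, QV, RS, RT, RU, RV, ST, SU, SV, TU, TV, UV
  2-simplices (14): PQT, PQV, PRU, PRV, PST, PSU, QRS, QRU, QSV, QTU, RST, RTV, SUV, TUV

so the chain groups are C_0 ≅ Z^7, C_1 ≅ Z^21, C_2 ≅ Z^14.

∂_1: C_1 → C_0 maps an edge to its endpoints' difference, ∂[p,q] = q − p.
The resulting 7×21 matrix has rank 6, and its Smith normal form has invariant factors (1,1,1,1,1,1).

∂_2: C_2 → C_1 sends each 2-simplex [p,q,r] to [q,r] − [p,r] + [p,q]. For instance
  ∂RST = ST − RT + RS,
  ∂QRS = RS − QS + QR.
This gives a 21×14 integer matrix of rank 13; reducing to Smith normal form yields diagonal entries (1,1,1,1,1,1,1,1,1,1,1,1,1).

Computing H_k = (kernel of ∂_k) / (image of ∂_{k+1}):

  H_0: rank C_0 − rank ∂_1 = 7 − 6 = 1, and the invariant factors of ∂_1 are all 1, so H_0 ≅ Z.
  H_1: rank ker ∂_1 − rank ∂_2 = (21 − 6) − 13 = 2, and the invariant factors of ∂_2 are all 1, so H_1 ≅ Z^2.
  H_2: rank ker ∂_2 − rank ∂_3 = (14 − 13) − 0 = 1, and there is no ∂_3, so H_2 ≅ Z.

As a check, the Euler characteristic is 7 − 21 + 14 = 0, which agrees with 1 − 2 + 1 = 0.

Hence the Betti numbers are b_0 = 1, b_1 = 2, b_2 = 1.

b_0 = 1, b_1 = 2, b_2 = 1.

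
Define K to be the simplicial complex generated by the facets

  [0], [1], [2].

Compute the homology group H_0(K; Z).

K has 3 vertices.
rank ∂_0 = 0, rank ∂_1 = 0 ⇒ b_0 = 3 − 0 − 0 = 3. So H_0 = Z^3.

H_0 ≅ Z^3.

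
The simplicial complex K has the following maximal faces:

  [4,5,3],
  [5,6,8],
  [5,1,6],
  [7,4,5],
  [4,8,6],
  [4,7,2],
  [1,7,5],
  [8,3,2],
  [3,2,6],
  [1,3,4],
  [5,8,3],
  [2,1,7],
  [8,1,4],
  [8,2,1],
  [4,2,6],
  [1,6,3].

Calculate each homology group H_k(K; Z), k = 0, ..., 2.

H_0 ≅ Z,  H_1 ≅ Z^2,  H_2 ≅ Z.

Take the total order 1 < 2 < 3 < 4 < 5 < 6 < 7 < 8 on the vertex set. Then K (dimension 2) consists of the simplices:

  0-simplices (8): [1], [2], [3], [4], [5], [6], [7], [8]
  1-simplices (24): (24 of them)
  2-simplices (16): [1,2,7], [1,2,8], [1,3,4], [1,3,6], [1,4,8], [1,5,6], [1,5,7], [2,3,6], [2,3,8], [2,4,6], [2,4,7], [3,4,5], [3,5,8], [4,5,7], [4,6,8], [5,6,8]

Hence C_0 ≅ Z^8, C_1 ≅ Z^24, C_2 ≅ Z^16.

The boundary map ∂_1: C_1 → C_0 sends each edge [p,q] (with p < q) to q − p. For instance
  ∂[3,4] = [4] − [3].
The 8×24 boundary matrix has rank 7 and Smith normal form diag(1,1,1,1,1,1,1).

Boundary ∂_2: C_2 → C_1 maps a triangle to the signed sum of its edges. For instance
  ∂[2,4,6] = [4,6] − [2,6] + [2,4],
  ∂[4,6,8] = [6,8] − [4,8] + [4,6].
The resulting 24×16 matrix has rank 15, and its Smith normal form has invariant factors (1,1,1,1,1,1,1,1,1,1,1,1,1,1,1).

From H_k ≅ ker(∂_k) / im(∂_{k+1}) we obtain:

  H_0: rank C_0 − rank ∂_1 = 8 − 7 = 1, and the invariant factors of ∂_1 are all 1, so H_0 = Z.
  H_1: rank ker ∂_1 − rank ∂_2 = (24 − 7) − 15 = 2, and the invariant factors of ∂_2 are all 1, so H_1 = Z^2.
  H_2: rank ker ∂_2 − rank ∂_3 = (16 − 15) − 0 = 1, and there is no ∂_3, so H_2 = Z.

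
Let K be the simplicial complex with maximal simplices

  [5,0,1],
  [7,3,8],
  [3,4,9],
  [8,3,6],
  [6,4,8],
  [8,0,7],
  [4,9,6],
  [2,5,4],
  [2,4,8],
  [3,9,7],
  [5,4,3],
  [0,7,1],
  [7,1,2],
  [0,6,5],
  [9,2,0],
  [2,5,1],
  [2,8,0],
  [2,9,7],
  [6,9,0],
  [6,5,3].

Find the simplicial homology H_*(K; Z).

H_0 = Z,  H_1 = Z ⊕ Z/2,  H_2 = 0.

Take the total order 0 < 1 < 2 < 3 < 4 < 5 < 6 < 7 < 8 < 9 on the vertex set. Then K (dimension 2) consists of the simplices:

  0-simplices (10): [0], [1], [2], [3], [4], [5], [6], [7], [8], [9]
  1-simplices (30): (30 of them)
  2-simplices (20): (20 of them)

Hence C_0 ≅ Z^10, C_1 ≅ Z^30, C_2 ≅ Z^20.

∂_1: C_1 → C_0 maps an edge to its endpoints' difference, ∂[p,q] = q − p. For instance
  ∂[0,8] = [8] − [0].
The resulting 10×30 matrix has rank 9, and its Smith normal form has invariant factors (1,1,1,1,1,1,1,1,1).

Boundary ∂_2: C_2 → C_1 maps a triangle to the signed sum of its edges. For instance
  ∂[1,2,5] = [2,5] − [1,5] + [1,2],
  ∂[3,7,9] = [7,9] − [3,9] + [3,7].
The 30×20 boundary matrix has rank 20 and Smith normal form diag(1,1,1,1,1,1,1,1,1,1,1,1,1,1,1,1,1,1,1,2).

Now H_k = ker ∂_k / im ∂_{k+1}, so:

  H_0: rank C_0 − rank ∂_1 = 10 − 9 = 1, and the invariant factors of ∂_1 are all 1, so H_0 = Z.
  H_1: rank ker ∂_1 − rank ∂_2 = (30 − 9) − 20 = 1, and ∂_2 has invariant factor 2 > 1, so H_1 = Z ⊕ Z/2.
  H_2: rank ker ∂_2 − rank ∂_3 = (20 − 20) − 0 = 0, and there is no ∂_3, so H_2 = 0.

As a check, the Euler characteristic is 10 − 30 + 20 = 0, which agrees with 1 − 1 + 0 = 0.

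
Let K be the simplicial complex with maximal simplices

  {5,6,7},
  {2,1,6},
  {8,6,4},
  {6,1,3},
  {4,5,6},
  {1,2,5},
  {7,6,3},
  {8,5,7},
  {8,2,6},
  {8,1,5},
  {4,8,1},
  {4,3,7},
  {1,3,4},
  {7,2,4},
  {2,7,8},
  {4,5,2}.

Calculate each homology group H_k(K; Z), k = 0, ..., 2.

H_0 = Z,  H_1 = Z^2,  H_2 = Z.

We work with the vertex ordering 1 < 2 < 3 < 4 < 5 < 6 < 7 < 8. The simplices of K, each written with vertices in increasing order, are:

  0-simplices (8): [1], [2], [3], [4], [5], [6], [7], [8]
  1-simplices (24): (24 of them)
  2-simplices (16): [1,2,5], [1,2,6], [1,3,4], [1,3,6], [1,4,8], [1,5,8], [2,4,5], [2,4,7], [2,6,8], [2,7,8], [3,4,7], [3,6,7], [4,5,6], [4,6,8], [5,6,7], [5,7,8]

so the chain groups are C_0 ≅ Z^8, C_1 ≅ Z^24, C_2 ≅ Z^16.

Boundary ∂_1: C_1 → C_0 maps an edge to its endpoints' difference, ∂[p,q] = q − p. For instance
  ∂[2,8] = [8] − [2].
The resulting 8×24 matrix has rank 7, and its Smith normal form has invariant factors (1,1,1,1,1,1,1).

∂_2: C_2 → C_1 acts by ∂[p,q,r] = [q,r] − [p,r] + [p,q]. For instance
  ∂[2,4,7] = [4,7] − [2,7] + [2,4],
  ∂[4,6,8] = [6,8] − [4,8] + [4,6].
As a 24×16 matrix over Z this has rank 15, with invariant factors (1,1,1,1,1,1,1,1,1,1,1,1,1,1,1).

From H_k ≅ ker(∂_k) / im(∂_{k+1}) we obtain:

  H_0: rank C_0 − rank ∂_1 = 8 − 7 = 1, and the invariant factors of ∂_1 are all 1, so H_0 = Z.
  H_1: rank ker ∂_1 − rank ∂_2 = (24 − 7) − 15 = 2, and the invariant factors of ∂_2 are all 1, so H_1 = Z^2.
  H_2: rank ker ∂_2 − rank ∂_3 = (16 − 15) − 0 = 1, and there is no ∂_3, so H_2 = Z.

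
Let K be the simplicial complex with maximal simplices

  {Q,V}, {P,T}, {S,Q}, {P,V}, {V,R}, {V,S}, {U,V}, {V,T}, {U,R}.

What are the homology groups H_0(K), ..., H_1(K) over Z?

We work with the vertex ordering P < Q < R < S < T < U < V. The simplices of K, each written with vertices in increasing order, are:

  0-simplices (7): P, Q, R, S, T, U, V
  1-simplices (9): PT, PV, QS, QV, RU, RV, SV, TV, UV

giving chain groups C_0 ≅ Z^7, C_1 ≅ Z^9.

The boundary map ∂_1: C_1 → C_0 sends each edge [p,q] (with p < q) to q − p. For instance
  ∂QV = V − Q.
The 7×9 boundary matrix has rank 6 and Smith normal form diag(1,1,1,1,1,1).

Now H_k = ker ∂_k / im ∂_{k+1}, so:

  H_0: rank C_0 − rank ∂_1 = 7 − 6 = 1, and the invariant factors of ∂_1 are all 1, so H_0 = Z.
  H_1: rank ker ∂_1 − rank ∂_2 = (9 − 6) − 0 = 3, and there is no ∂_2, so H_1 = Z^3.

As a check, the Euler characteristic is 7 − 9 = -2, which agrees with 1 − 3 = -2.

H_0 = Z,  H_1 = Z^3.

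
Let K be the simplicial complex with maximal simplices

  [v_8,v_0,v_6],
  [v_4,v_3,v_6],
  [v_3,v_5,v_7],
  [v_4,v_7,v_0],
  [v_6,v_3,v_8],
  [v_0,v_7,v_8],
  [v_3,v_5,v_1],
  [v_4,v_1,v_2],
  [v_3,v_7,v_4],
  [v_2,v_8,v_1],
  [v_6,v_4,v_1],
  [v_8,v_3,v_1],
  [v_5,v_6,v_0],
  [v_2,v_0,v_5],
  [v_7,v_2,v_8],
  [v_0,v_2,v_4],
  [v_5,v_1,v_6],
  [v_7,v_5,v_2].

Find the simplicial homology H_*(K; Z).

H_0 = Z,  H_1 = Z ⊕ Z/2Z,  H_2 = 0.

Take the total order v_0 < v_1 < v_2 < v_3 < v_4 < v_5 < v_6 < v_7 < v_8 on the vertex set. Then K (dimension 2) consists of the simplices:

  0-simplices (9): [v_0], [v_1], [v_2], [v_3], [v_4], [v_5], [v_6], [v_7], [v_8]
  1-simplices (27): (27 of them)
  2-simplices (18): (18 of them)

Hence C_0 ≅ Z^9, C_1 ≅ Z^27, C_2 ≅ Z^18.

Boundary ∂_1: C_1 → C_0 is given by ∂[p,q] = [q] − [p].
The resulting 9×27 matrix has rank 8, and its Smith normal form has invariant factors (1,1,1,1,1,1,1,1).

The boundary map ∂_2: C_2 → C_1 acts by ∂[p,q,r] = [q,r] − [p,r] + [p,q]. For instance
  ∂[v_1,v_2,v_4] = [v_2,v_4] − [v_1,v_4] + [v_1,v_2],
  ∂[v_0,v_6,v_8] = [v_6,v_8] − [v_0,v_8] + [v_0,v_6].
The 27×18 boundary matrix has rank 18 and Smith normal form diag(1,1,1,1,1,1,1,1,1,1,1,1,1,1,1,1,1,2).

From H_k ≅ ker(∂_k) / im(∂_{k+1}) we obtain:

  H_0: rank C_0 − rank ∂_1 = 9 − 8 = 1, and the invariant factors of ∂_1 are all 1, so H_0 = Z.
  H_1: rank ker ∂_1 − rank ∂_2 = (27 − 8) − 18 = 1, and ∂_2 has invariant factor 2 > 1, so H_1 = Z ⊕ Z/2Z.
  H_2: rank ker ∂_2 − rank ∂_3 = (18 − 18) − 0 = 0, and there is no ∂_3, so H_2 = 0.

As a check, the Euler characteristic is 9 − 27 + 18 = 0, which agrees with 1 − 1 + 0 = 0.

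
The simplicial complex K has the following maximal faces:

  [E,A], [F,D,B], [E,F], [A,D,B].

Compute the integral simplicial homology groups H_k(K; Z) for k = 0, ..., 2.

H_0 = Z,  H_1 = Z,  H_2 = 0.

Order the vertices as A < B < D < E < F. Listing each simplex with vertices in this order, K has dimension 2 with simplices:

  0-simplices (5): A, B, D, E, F
  1-simplices (7): AB, AD, AE, BD, BF, DF, EF
  2-simplices (2): ABD, BDF

Hence C_0 ≅ Z^5, C_1 ≅ Z^7, C_2 ≅ Z^2.

∂_1: C_1 → C_0 is given by ∂[p,q] = [q] − [p].
As a 5×7 matrix over Z this has rank 4, with invariant factors (1,1,1,1).

The boundary map ∂_2: C_2 → C_1 acts by ∂[p,q,r] = [q,r] − [p,r] + [p,q]. For instance
  ∂BDF = DF − BF + BD,
  ∂ABD = BD − AD + AB.
The resulting 7×2 matrix has rank 2, and its Smith normal form has invariant factors (1,1).

From H_k ≅ ker(∂_k) / im(∂_{k+1}) we obtain:

  H_0: rank C_0 − rank ∂_1 = 5 − 4 = 1, and the invariant factors of ∂_1 are all 1, so H_0 ≅ Z.
  H_1: rank ker ∂_1 − rank ∂_2 = (7 − 4) − 2 = 1, and the invariant factors of ∂_2 are all 1, so H_1 ≅ Z.
  H_2: rank ker ∂_2 − rank ∂_3 = (2 − 2) − 0 = 0, and there is no ∂_3, so H_2 ≅ 0.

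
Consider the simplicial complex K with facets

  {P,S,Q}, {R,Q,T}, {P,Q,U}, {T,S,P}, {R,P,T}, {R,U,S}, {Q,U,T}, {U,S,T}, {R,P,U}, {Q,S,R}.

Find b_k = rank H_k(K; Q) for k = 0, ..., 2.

Take the total order P < Q < R < S < T < U on the vertex set. Then K (dimension 2) consists of the simplices:

  0-simplices (6): P, Q, R, S, T, U
  1-simplices (15): PQ, PR, PS, PT, PU, QR, QS, QT, QU, RS, RT, RU, ST, SU, TU
  2-simplices (10): PQS, PQU, PRT, PRU, PST, QRS, QRT, QTU, RSU, STU

so the chain groups are C_0 ≅ Z^6, C_1 ≅ Z^15, C_2 ≅ Z^10.

The boundary map ∂_1: C_1 → C_0 is given by ∂[p,q] = [q] − [p].
This gives a 6×15 integer matrix of rank 5; reducing to Smith normal form yields diagonal entries (1,1,1,1,1).

∂_2: C_2 → C_1 maps a triangle to the signed sum of its edges. For instance
  ∂PRU = RU − PU + PR,
  ∂QRS = RS − QS + QR.
The 15×10 boundary matrix has rank 10 and Smith normal form diag(1,1,1,1,1,1,1,1,1,2).

Now H_k = ker ∂_k / im ∂_{k+1}, so:

  H_0: rank C_0 − rank ∂_1 = 6 − 5 = 1, and the invariant factors of ∂_1 are all 1, so H_0 = Z.
  H_1: rank ker ∂_1 − rank ∂_2 = (15 − 5) − 10 = 0, and ∂_2 has invariant factor 2 > 1, so H_1 = Z_2.
  H_2: rank ker ∂_2 − rank ∂_3 = (10 − 10) − 0 = 0, and there is no ∂_3, so H_2 = 0.

As a check, the Euler characteristic is 6 − 15 + 10 = 1, which agrees with 1 − 0 + 0 = 1.
(K is a triangulation of the real projective plane RP^2.)

Hence the Betti numbers are b_0 = 1, b_1 = 0, b_2 = 0.

b_0 = 1, b_1 = 0, b_2 = 0.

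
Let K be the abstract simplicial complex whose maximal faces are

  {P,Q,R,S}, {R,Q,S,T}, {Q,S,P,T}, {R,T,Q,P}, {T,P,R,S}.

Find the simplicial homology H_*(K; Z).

H_0 = Z,  H_1 = 0,  H_2 = 0,  H_3 = Z.

We work with the vertex ordering P < Q < R < S < T. The simplices of K, each written with vertices in increasing order, are:

  0-simplices (5): P, Q, R, S, T
  1-simplices (10): PQ, PR, PS, PT, QR, QS, QT, RS, RT, ST
  2-simplices (10): PQR, PQS, PQT, PRS, PRT, PST, QRS, QRT, QST, RST
  3-simplices (5): PQRS, PQRT, PQST, PRST, QRST

Hence C_0 ≅ Z^5, C_1 ≅ Z^10, C_2 ≅ Z^10, C_3 ≅ Z^5.

∂_1: C_1 → C_0 is given by ∂[p,q] = [q] − [p]. For instance
  ∂QT = T − Q.
The 5×10 boundary matrix has rank 4 and Smith normal form diag(1,1,1,1).

Boundary ∂_2: C_2 → C_1 maps a triangle to the signed sum of its edges. For instance
  ∂PQR = QR − PR + PQ,
  ∂PRT = RT − PT + PR.
As a 10×10 matrix over Z this has rank 6, with invariant factors (1,1,1,1,1,1).

∂_3: C_3 → C_2 sends each 3-simplex σ to the alternating sum Σ_i (−1)^i (σ with its i-th vertex removed). For instance
  ∂PQRS = QRS − PRS + PQS − PQR,
  ∂PQST = QST − PST + PQT − PQS.
As a 10×5 matrix over Z this has rank 4, with invariant factors (1,1,1,1).

Now H_k = ker ∂_k / im ∂_{k+1}, so:

  H_0: rank C_0 − rank ∂_1 = 5 − 4 = 1, and the invariant factors of ∂_1 are all 1, so H_0 ≅ Z.
  H_1: rank ker ∂_1 − rank ∂_2 = (10 − 4) − 6 = 0, and the invariant factors of ∂_2 are all 1, so H_1 ≅ 0.
  H_2: rank ker ∂_2 − rank ∂_3 = (10 − 6) − 4 = 0, and the invariant factors of ∂_3 are all 1, so H_2 ≅ 0.
  H_3: rank ker ∂_3 − rank ∂_4 = (5 − 4) − 0 = 1, and there is no ∂_4, so H_3 ≅ Z.

As a check, the Euler characteristic is 5 − 10 + 10 − 5 = 0, which agrees with 1 − 0 + 0 − 1 = 0.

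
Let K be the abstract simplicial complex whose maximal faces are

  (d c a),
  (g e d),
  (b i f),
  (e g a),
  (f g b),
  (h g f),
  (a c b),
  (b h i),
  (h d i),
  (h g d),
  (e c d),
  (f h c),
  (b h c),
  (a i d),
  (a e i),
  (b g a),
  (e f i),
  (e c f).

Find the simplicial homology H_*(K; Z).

We work with the vertex ordering a < b < c < d < e < f < g < h < i. The simplices of K, each written with vertices in increasing order, are:

  0-simplices (9): a, b, c, d, e, f, g, h, i
  1-simplices (27): ab, ac, ad, ae, ag, ai, bc, bf, bg, bh, bi, cd, ce, cf, ch, de, dg, dh, di, ef, eg, ei, fg, fh, fi, gh, hi
  2-simplices (18): abc, abg, acd, adi, aeg, aei, bch, bfg, bfi, bhi, cde, cef, cfh, deg, dgh, dhi, efi, fgh

giving chain groups C_0 ≅ Z^9, C_1 ≅ Z^27, C_2 ≅ Z^18.

Boundary ∂_1: C_1 → C_0 is given by ∂[p,q] = [q] − [p]. For instance
  ∂eg = g − e.
The 9×27 boundary matrix has rank 8 and Smith normal form diag(1,1,1,1,1,1,1,1).

Boundary ∂_2: C_2 → C_1 maps a triangle to the signed sum of its edges. For instance
  ∂bfg = fg − bg + bf,
  ∂adi = di − ai + ad.
The resulting 27×18 matrix has rank 18, and its Smith normal form has invariant factors (1,1,1,1,1,1,1,1,1,1,1,1,1,1,1,1,1,2).

From H_k ≅ ker(∂_k) / im(∂_{k+1}) we obtain:

  H_0: rank C_0 − rank ∂_1 = 9 − 8 = 1, and the invariant factors of ∂_1 are all 1, so H_0 = Z.
  H_1: rank ker ∂_1 − rank ∂_2 = (27 − 8) − 18 = 1, and ∂_2 has invariant factor 2 > 1, so H_1 = Z ⊕ Z/2.
  H_2: rank ker ∂_2 − rank ∂_3 = (18 − 18) − 0 = 0, and there is no ∂_3, so H_2 = 0.

H_0 ≅ Z,  H_1 ≅ Z ⊕ Z/2,  H_2 = 0.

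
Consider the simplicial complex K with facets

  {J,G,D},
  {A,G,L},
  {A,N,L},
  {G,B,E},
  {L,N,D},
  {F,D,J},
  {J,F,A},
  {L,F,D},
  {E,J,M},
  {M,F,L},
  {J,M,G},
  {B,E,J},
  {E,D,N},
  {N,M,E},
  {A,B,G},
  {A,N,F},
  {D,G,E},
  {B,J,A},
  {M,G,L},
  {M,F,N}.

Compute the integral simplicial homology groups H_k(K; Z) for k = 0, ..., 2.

Order the vertices as A < B < D < E < F < G < J < L < M < N. Listing each simplex with vertices in this order, K has dimension 2 with simplices:

  0-simplices (10): A, B, D, E, F, G, J, L, M, N
  1-simplices (30): AB, AF, AG, AJ, AL, AN, BE, BG, BJ, DE, DF, DG, DJ, DL, DN, EG, EJ, EM, EN, FJ, FL, FM, FN, GJ, GL, GM, JM, LM, LN, MN
  2-simplices (20): ABG, ABJ, AFJ, AFN, AGL, ALN, BEG, BEJ, DEG, DEN, DFJ, DFL, DGJ, DLN, EJM, EMN, FLM, FMN, GJM, GLM

so the chain groups are C_0 ≅ Z^10, C_1 ≅ Z^30, C_2 ≅ Z^20.

The boundary map ∂_1: C_1 → C_0 is given by ∂[p,q] = [q] − [p]. For instance
  ∂BG = G − B.
This gives a 10×30 integer matrix of rank 9; reducing to Smith normal form yields diagonal entries (1,1,1,1,1,1,1,1,1).

Boundary ∂_2: C_2 → C_1 acts by ∂[p,q,r] = [q,r] − [p,r] + [p,q]. For instance
  ∂GJM = JM − GM + GJ,
  ∂AGL = GL − AL + AG.
The 30×20 boundary matrix has rank 20 and Smith normal form diag(1,1,1,1,1,1,1,1,1,1,1,1,1,1,1,1,1,1,1,2).

Computing H_k = (kernel of ∂_k) / (image of ∂_{k+1}):

  H_0: rank C_0 − rank ∂_1 = 10 − 9 = 1, and the invariant factors of ∂_1 are all 1, so H_0 = Z.
  H_1: rank ker ∂_1 − rank ∂_2 = (30 − 9) − 20 = 1, and ∂_2 has invariant factor 2 > 1, so H_1 = Z ⊕ Z_2.
  H_2: rank ker ∂_2 − rank ∂_3 = (20 − 20) − 0 = 0, and there is no ∂_3, so H_2 = 0.

H_0 = Z,  H_1 = Z ⊕ Z_2,  H_2 = 0.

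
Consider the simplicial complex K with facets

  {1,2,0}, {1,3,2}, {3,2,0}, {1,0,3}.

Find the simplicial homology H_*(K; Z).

H_0 = Z,  H_1 = 0,  H_2 = Z.

Take the total order 0 < 1 < 2 < 3 on the vertex set. Then K (dimension 2) consists of the simplices:

  0-simplices (4): [0], [1], [2], [3]
  1-simplices (6): [0,1], [0,2], [0,3], [1,2], [1,3], [2,3]
  2-simplices (4): [0,1,2], [0,1,3], [0,2,3], [1,2,3]

Hence C_0 ≅ Z^4, C_1 ≅ Z^6, C_2 ≅ Z^4.

∂_1: C_1 → C_0 sends each edge [p,q] (with p < q) to q − p. For instance
  ∂[0,3] = [3] − [0].
This gives a 4×6 integer matrix of rank 3; reducing to Smith normal form yields diagonal entries (1,1,1).

Boundary ∂_2: C_2 → C_1 acts by ∂[p,q,r] = [q,r] − [p,r] + [p,q]. For instance
  ∂[0,2,3] = [2,3] − [0,3] + [0,2],
  ∂[1,2,3] = [2,3] − [1,3] + [1,2].
The resulting 6×4 matrix has rank 3, and its Smith normal form has invariant factors (1,1,1).

From H_k ≅ ker(∂_k) / im(∂_{k+1}) we obtain:

  H_0: rank C_0 − rank ∂_1 = 4 − 3 = 1, and the invariant factors of ∂_1 are all 1, so H_0 ≅ Z.
  H_1: rank ker ∂_1 − rank ∂_2 = (6 − 3) − 3 = 0, and the invariant factors of ∂_2 are all 1, so H_1 ≅ 0.
  H_2: rank ker ∂_2 − rank ∂_3 = (4 − 3) − 0 = 1, and there is no ∂_3, so H_2 ≅ Z.

As a check, the Euler characteristic is 4 − 6 + 4 = 2, which agrees with 1 − 0 + 1 = 2.
(K is a triangulation of the 2-sphere S^2.)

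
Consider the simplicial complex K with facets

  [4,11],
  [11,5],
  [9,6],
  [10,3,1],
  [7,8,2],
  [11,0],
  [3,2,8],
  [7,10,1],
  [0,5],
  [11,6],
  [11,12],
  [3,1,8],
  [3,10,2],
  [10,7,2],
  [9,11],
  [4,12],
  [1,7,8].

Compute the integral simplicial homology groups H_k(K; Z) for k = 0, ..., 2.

Take the total order 0 < 1 < 2 < 3 < 4 < 5 < 6 < 7 < 8 < 9 < 10 < 11 < 12 on the vertex set. Then K (dimension 2) consists of the simplices:

  0-simplices (13): [0], [1], [2], [3], [4], [5], [6], [7], [8], [9], [10], [11], [12]
  1-simplices (21): [0,5], [0,11], [1,3], [1,7], [1,8], [1,10], [2,3], [2,7], [2,8], [2,10], [3,8], [3,10], [4,11], [4,12], [5,11], [6,9], [6,11], [7,8], [7,10], [9,11], [11,12]
  2-simplices (8): [1,3,8], [1,3,10], [1,7,8], [1,7,10], [2,3,8], [2,3,10], [2,7,8], [2,7,10]

so the chain groups are C_0 ≅ Z^13, C_1 ≅ Z^21, C_2 ≅ Z^8.

The boundary map ∂_1: C_1 → C_0 maps an edge to its endpoints' difference, ∂[p,q] = q − p. For instance
  ∂[6,11] = [11] − [6].
This gives a 13×21 integer matrix of rank 11; reducing to Smith normal form yields diagonal entries (1,1,1,1,1,1,1,1,1,1,1).

Boundary ∂_2: C_2 → C_1 maps a triangle to the signed sum of its edges. For instance
  ∂[1,3,10] = [3,10] − [1,10] + [1,3],
  ∂[2,7,10] = [7,10] − [2,10] + [2,7].
As a 21×8 matrix over Z this has rank 7, with invariant factors (1,1,1,1,1,1,1).

Reading off H_k = ker ∂_k / im ∂_{k+1}:

  H_0: rank C_0 − rank ∂_1 = 13 − 11 = 2, and the invariant factors of ∂_1 are all 1, so H_0 ≅ Z^2.
  H_1: rank ker ∂_1 − rank ∂_2 = (21 − 11) − 7 = 3, and the invariant factors of ∂_2 are all 1, so H_1 ≅ Z^3.
  H_2: rank ker ∂_2 − rank ∂_3 = (8 − 7) − 0 = 1, and there is no ∂_3, so H_2 ≅ Z.

H_0 = Z^2,  H_1 = Z^3,  H_2 = Z.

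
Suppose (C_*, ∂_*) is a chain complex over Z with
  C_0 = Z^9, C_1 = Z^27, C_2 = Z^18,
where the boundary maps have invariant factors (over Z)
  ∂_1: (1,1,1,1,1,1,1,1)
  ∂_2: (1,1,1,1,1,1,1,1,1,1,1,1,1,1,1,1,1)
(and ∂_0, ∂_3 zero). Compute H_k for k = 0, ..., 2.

H_0 ≅ Z,  H_1 ≅ Z^2,  H_2 ≅ Z.

H_0: b_0 = 9 − 0 − 8 = 1; torsion from ∂_1 factors > 1: none. So H_0 ≅ Z.
H_1: b_1 = 27 − 8 − 17 = 2; torsion from ∂_2 factors > 1: none. So H_1 ≅ Z^2.
H_2: b_2 = 18 − 17 − 0 = 1; torsion from ∂_3 factors > 1: none. So H_2 ≅ Z.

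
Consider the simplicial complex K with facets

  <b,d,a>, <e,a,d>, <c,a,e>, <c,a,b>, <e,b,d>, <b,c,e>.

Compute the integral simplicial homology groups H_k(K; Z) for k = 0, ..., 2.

H_0 ≅ Z,  H_1 = 0,  H_2 ≅ Z.

Take the total order a < b < c < d < e on the vertex set. Then K (dimension 2) consists of the simplices:

  0-simplices (5): a, b, c, d, e
  1-simplices (9): ab, ac, ad, ae, bc, bd, be, ce, de
  2-simplices (6): abc, abd, ace, ade, bce, bde

so the chain groups are C_0 ≅ Z^5, C_1 ≅ Z^9, C_2 ≅ Z^6.

The boundary map ∂_1: C_1 → C_0 maps an edge to its endpoints' difference, ∂[p,q] = q − p.
The 5×9 boundary matrix has rank 4 and Smith normal form diag(1,1,1,1).

Boundary ∂_2: C_2 → C_1 acts by ∂[p,q,r] = [q,r] − [p,r] + [p,q]. For instance
  ∂bde = de − be + bd,
  ∂ade = de − ae + ad.
This gives a 9×6 integer matrix of rank 5; reducing to Smith normal form yields diagonal entries (1,1,1,1,1).

Reading off H_k = ker ∂_k / im ∂_{k+1}:

  H_0: rank C_0 − rank ∂_1 = 5 − 4 = 1, and the invariant factors of ∂_1 are all 1, so H_0 ≅ Z.
  H_1: rank ker ∂_1 − rank ∂_2 = (9 − 4) − 5 = 0, and the invariant factors of ∂_2 are all 1, so H_1 ≅ 0.
  H_2: rank ker ∂_2 − rank ∂_3 = (6 − 5) − 0 = 1, and there is no ∂_3, so H_2 ≅ Z.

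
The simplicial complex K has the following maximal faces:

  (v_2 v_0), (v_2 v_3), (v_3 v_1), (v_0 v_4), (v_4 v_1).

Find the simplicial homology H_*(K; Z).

Take the total order v_0 < v_1 < v_2 < v_3 < v_4 on the vertex set. Then K (dimension 1) consists of the simplices:

  0-simplices (5): [v_0], [v_1], [v_2], [v_3], [v_4]
  1-simplices (5): [v_0,v_2], [v_0,v_4], [v_1,v_3], [v_1,v_4], [v_2,v_3]

so the chain groups are C_0 ≅ Z^5, C_1 ≅ Z^5.

Boundary ∂_1: C_1 → C_0 sends each edge [p,q] (with p < q) to q − p. For instance
  ∂[v_0,v_2] = [v_2] − [v_0].
The resulting 5×5 matrix has rank 4, and its Smith normal form has invariant factors (1,1,1,1).

From H_k ≅ ker(∂_k) / im(∂_{k+1}) we obtain:

  H_0: rank C_0 − rank ∂_1 = 5 − 4 = 1, and the invariant factors of ∂_1 are all 1, so H_0 = Z.
  H_1: rank ker ∂_1 − rank ∂_2 = (5 − 4) − 0 = 1, and there is no ∂_2, so H_1 = Z.

(K is a triangulation of the circle S^1.)

H_0 ≅ Z,  H_1 ≅ Z.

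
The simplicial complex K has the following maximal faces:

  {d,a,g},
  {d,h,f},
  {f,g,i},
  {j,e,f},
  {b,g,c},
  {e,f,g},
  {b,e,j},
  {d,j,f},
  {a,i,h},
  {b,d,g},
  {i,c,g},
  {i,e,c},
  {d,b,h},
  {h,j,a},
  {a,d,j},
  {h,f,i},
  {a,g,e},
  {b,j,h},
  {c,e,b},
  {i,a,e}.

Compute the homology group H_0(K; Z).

Order the vertices as a < b < c < d < e < f < g < h < i < j. Listing each simplex with vertices in this order, K has dimension 2 with simplices:

  0-simplices (10): a, b, c, d, e, f, g, h, i, j
  1-simplices (30): ad, ae, ag, ah, ai, aj, bc, bd, be, bg, bh, bj, ce, cg, ci, df, dg, dh, dj, ef, eg, ei, ej, fg, fh, fi, fj, gi, hi, hj
  2-simplices (20): adg, adj, aeg, aei, ahi, ahj, bce, bcg, bdg, bdh, bej, bhj, cei, cgi, dfh, dfj, efg, efj, fgi, fhi

Hence C_0 ≅ Z^10, C_1 ≅ Z^30, C_2 ≅ Z^20.

The boundary map ∂_1: C_1 → C_0 is given by ∂[p,q] = [q] − [p]. For instance
  ∂ai = i − a.
The 10×30 boundary matrix has rank 9 and Smith normal form diag(1,1,1,1,1,1,1,1,1).

Boundary ∂_2: C_2 → C_1 maps a triangle to the signed sum of its edges. For instance
  ∂fgi = gi − fi + fg,
  ∂efg = fg − eg + ef.
As a 30×20 matrix over Z this has rank 20, with invariant factors (1,1,1,1,1,1,1,1,1,1,1,1,1,1,1,1,1,1,1,2).

Now H_k = ker ∂_k / im ∂_{k+1}, so:

  H_0: rank C_0 − rank ∂_1 = 10 − 9 = 1, and the invariant factors of ∂_1 are all 1, so H_0 = Z.

(K is a triangulation of the Klein bottle.)

H_0 ≅ Z.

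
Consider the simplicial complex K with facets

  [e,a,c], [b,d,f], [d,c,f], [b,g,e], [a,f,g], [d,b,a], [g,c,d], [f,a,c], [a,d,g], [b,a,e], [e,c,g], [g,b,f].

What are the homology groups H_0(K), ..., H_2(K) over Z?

H_0 = Z,  H_1 = Z_2,  H_2 = 0.

Take the total order a < b < c < d < e < f < g on the vertex set. Then K (dimension 2) consists of the simplices:

  0-simplices (7): a, b, c, d, e, f, g
  1-simplices (18): ab, ac, ad, ae, af, ag, bd, be, bf, bg, cd, ce, cf, cg, df, dg, eg, fg
  2-simplices (12): abd, abe, ace, acf, adg, afg, bdf, beg, bfg, cdf, cdg, ceg

giving chain groups C_0 ≅ Z^7, C_1 ≅ Z^18, C_2 ≅ Z^12.

Boundary ∂_1: C_1 → C_0 is given by ∂[p,q] = [q] − [p]. For instance
  ∂ce = e − c.
As a 7×18 matrix over Z this has rank 6, with invariant factors (1,1,1,1,1,1).

∂_2: C_2 → C_1 sends each 2-simplex [p,q,r] to [q,r] − [p,r] + [p,q]. For instance
  ∂abe = be − ae + ab,
  ∂cdg = dg − cg + cd.
As a 18×12 matrix over Z this has rank 12, with invariant factors (1,1,1,1,1,1,1,1,1,1,1,2).

Computing H_k = (kernel of ∂_k) / (image of ∂_{k+1}):

  H_0: rank C_0 − rank ∂_1 = 7 − 6 = 1, and the invariant factors of ∂_1 are all 1, so H_0 ≅ Z.
  H_1: rank ker ∂_1 − rank ∂_2 = (18 − 6) − 12 = 0, and ∂_2 has invariant factor 2 > 1, so H_1 ≅ Z_2.
  H_2: rank ker ∂_2 − rank ∂_3 = (12 − 12) − 0 = 0, and there is no ∂_3, so H_2 ≅ 0.

As a check, the Euler characteristic is 7 − 18 + 12 = 1, which agrees with 1 − 0 + 0 = 1.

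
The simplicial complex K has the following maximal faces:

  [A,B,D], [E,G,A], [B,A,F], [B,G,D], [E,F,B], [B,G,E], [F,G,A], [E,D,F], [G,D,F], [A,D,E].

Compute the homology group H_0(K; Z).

Take the total order A < B < D < E < F < G on the vertex set. Then K (dimension 2) consists of the simplices:

  0-simplices (6): A, B, D, E, F, G
  1-simplices (15): AB, AD, AE, AF, AG, BD, BE, BF, BG, DE, DF, DG, EF, EG, FG
  2-simplices (10): ABD, ABF, ADE, AEG, AFG, BDG, BEF, BEG, DEF, DFG

giving chain groups C_0 ≅ Z^6, C_1 ≅ Z^15, C_2 ≅ Z^10.

The boundary map ∂_1: C_1 → C_0 maps an edge to its endpoints' difference, ∂[p,q] = q − p. For instance
  ∂AF = F − A.
As a 6×15 matrix over Z this has rank 5, with invariant factors (1,1,1,1,1).

The boundary map ∂_2: C_2 → C_1 acts by ∂[p,q,r] = [q,r] − [p,r] + [p,q]. For instance
  ∂ABF = BF − AF + AB,
  ∂BEF = EF − BF + BE.
The resulting 15×10 matrix has rank 10, and its Smith normal form has invariant factors (1,1,1,1,1,1,1,1,1,2).

Reading off H_k = ker ∂_k / im ∂_{k+1}:

  H_0: rank C_0 − rank ∂_1 = 6 − 5 = 1, and the invariant factors of ∂_1 are all 1, so H_0 ≅ Z.

H_0 ≅ Z.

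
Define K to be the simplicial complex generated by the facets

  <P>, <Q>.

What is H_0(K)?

Order the vertices as P < Q. Listing each simplex with vertices in this order, K has dimension 0 with simplices:

  0-simplices (2): P, Q

so the chain groups are C_0 ≅ Z^2.

Now H_k = ker ∂_k / im ∂_{k+1}, so:

  H_0: rank C_0 − rank ∂_1 = 2 − 0 = 2, and there is no ∂_1, so H_0 ≅ Z^2.

H_0 ≅ Z^2.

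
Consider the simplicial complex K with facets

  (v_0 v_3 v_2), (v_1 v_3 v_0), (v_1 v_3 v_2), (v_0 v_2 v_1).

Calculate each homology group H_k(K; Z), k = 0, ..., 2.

H_0 ≅ Z,  H_1 = 0,  H_2 ≅ Z.

Take the total order v_0 < v_1 < v_2 < v_3 on the vertex set. Then K (dimension 2) consists of the simplices:

  0-simplices (4): [v_0], [v_1], [v_2], [v_3]
  1-simplices (6): [v_0,v_1], [v_0,v_2], [v_0,v_3], [v_1,v_2], [v_1,v_3], [v_2,v_3]
  2-simplices (4): [v_0,v_1,v_2], [v_0,v_1,v_3], [v_0,v_2,v_3], [v_1,v_2,v_3]

giving chain groups C_0 ≅ Z^4, C_1 ≅ Z^6, C_2 ≅ Z^4.

The boundary map ∂_1: C_1 → C_0 is given by ∂[p,q] = [q] − [p]. For instance
  ∂[v_1,v_3] = [v_3] − [v_1].
This gives a 4×6 integer matrix of rank 3; reducing to Smith normal form yields diagonal entries (1,1,1).

∂_2: C_2 → C_1 sends each 2-simplex [p,q,r] to [q,r] − [p,r] + [p,q]. For instance
  ∂[v_0,v_2,v_3] = [v_2,v_3] − [v_0,v_3] + [v_0,v_2],
  ∂[v_0,v_1,v_3] = [v_1,v_3] − [v_0,v_3] + [v_0,v_1].
The resulting 6×4 matrix has rank 3, and its Smith normal form has invariant factors (1,1,1).

Computing H_k = (kernel of ∂_k) / (image of ∂_{k+1}):

  H_0: rank C_0 − rank ∂_1 = 4 − 3 = 1, and the invariant factors of ∂_1 are all 1, so H_0 = Z.
  H_1: rank ker ∂_1 − rank ∂_2 = (6 − 3) − 3 = 0, and the invariant factors of ∂_2 are all 1, so H_1 = 0.
  H_2: rank ker ∂_2 − rank ∂_3 = (4 − 3) − 0 = 1, and there is no ∂_3, so H_2 = Z.

(K is a triangulation of the 2-sphere S^2.)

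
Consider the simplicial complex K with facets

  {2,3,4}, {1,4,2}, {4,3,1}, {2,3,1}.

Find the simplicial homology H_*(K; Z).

Take the total order 1 < 2 < 3 < 4 on the vertex set. Then K (dimension 2) consists of the simplices:

  0-simplices (4): [1], [2], [3], [4]
  1-simplices (6): [1,2], [1,3], [1,4], [2,3], [2,4], [3,4]
  2-simplices (4): [1,2,3], [1,2,4], [1,3,4], [2,3,4]

giving chain groups C_0 ≅ Z^4, C_1 ≅ Z^6, C_2 ≅ Z^4.

∂_1: C_1 → C_0 maps an edge to its endpoints' difference, ∂[p,q] = q − p.
This gives a 4×6 integer matrix of rank 3; reducing to Smith normal form yields diagonal entries (1,1,1).

∂_2: C_2 → C_1 sends each 2-simplex [p,q,r] to [q,r] − [p,r] + [p,q]. For instance
  ∂[2,3,4] = [3,4] − [2,4] + [2,3],
  ∂[1,2,3] = [2,3] − [1,3] + [1,2].
The resulting 6×4 matrix has rank 3, and its Smith normal form has invariant factors (1,1,1).

Reading off H_k = ker ∂_k / im ∂_{k+1}:

  H_0: rank C_0 − rank ∂_1 = 4 − 3 = 1, and the invariant factors of ∂_1 are all 1, so H_0 = Z.
  H_1: rank ker ∂_1 − rank ∂_2 = (6 − 3) − 3 = 0, and the invariant factors of ∂_2 are all 1, so H_1 = 0.
  H_2: rank ker ∂_2 − rank ∂_3 = (4 − 3) − 0 = 1, and there is no ∂_3, so H_2 = Z.

As a check, the Euler characteristic is 4 − 6 + 4 = 2, which agrees with 1 − 0 + 1 = 2.

H_0 = Z,  H_1 = 0,  H_2 = Z.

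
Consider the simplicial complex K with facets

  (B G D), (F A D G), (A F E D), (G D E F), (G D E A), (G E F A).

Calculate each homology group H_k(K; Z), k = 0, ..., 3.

H_0 ≅ Z,  H_1 = 0,  H_2 = 0,  H_3 ≅ Z.

Take the total order A < B < D < E < F < G on the vertex set. Then K (dimension 3) consists of the simplices:

  0-simplices (6): A, B, D, E, F, G
  1-simplices (12): AD, AE, AF, AG, BD, BG, DE, DF, DG, EF, EG, FG
  2-simplices (11): ADE, ADF, ADG, AEF, AEG, AFG, BDG, DEF, DEG, DFG, EFG
  3-simplices (5): ADEF, ADEG, ADFG, AEFG, DEFG

giving chain groups C_0 ≅ Z^6, C_1 ≅ Z^12, C_2 ≅ Z^11, C_3 ≅ Z^5.

Boundary ∂_1: C_1 → C_0 maps an edge to its endpoints' difference, ∂[p,q] = q − p. For instance
  ∂AF = F − A.
This gives a 6×12 integer matrix of rank 5; reducing to Smith normal form yields diagonal entries (1,1,1,1,1).

∂_2: C_2 → C_1 acts by ∂[p,q,r] = [q,r] − [p,r] + [p,q]. For instance
  ∂DEG = EG − DG + DE,
  ∂AEG = EG − AG + AE.
As a 12×11 matrix over Z this has rank 7, with invariant factors (1,1,1,1,1,1,1).

∂_3: C_3 → C_2 sends each 3-simplex σ to the alternating sum Σ_i (−1)^i (σ with its i-th vertex removed). For instance
  ∂DEFG = EFG − DFG + DEG − DEF,
  ∂ADEG = DEG − AEG + ADG − ADE.
The resulting 11×5 matrix has rank 4, and its Smith normal form has invariant factors (1,1,1,1).

Reading off H_k = ker ∂_k / im ∂_{k+1}:

  H_0: rank C_0 − rank ∂_1 = 6 − 5 = 1, and the invariant factors of ∂_1 are all 1, so H_0 = Z.
  H_1: rank ker ∂_1 − rank ∂_2 = (12 − 5) − 7 = 0, and the invariant factors of ∂_2 are all 1, so H_1 = 0.
  H_2: rank ker ∂_2 − rank ∂_3 = (11 − 7) − 4 = 0, and the invariant factors of ∂_3 are all 1, so H_2 = 0.
  H_3: rank ker ∂_3 − rank ∂_4 = (5 − 4) − 0 = 1, and there is no ∂_4, so H_3 = Z.

As a check, the Euler characteristic is 6 − 12 + 11 − 5 = 0, which agrees with 1 − 0 + 0 − 1 = 0.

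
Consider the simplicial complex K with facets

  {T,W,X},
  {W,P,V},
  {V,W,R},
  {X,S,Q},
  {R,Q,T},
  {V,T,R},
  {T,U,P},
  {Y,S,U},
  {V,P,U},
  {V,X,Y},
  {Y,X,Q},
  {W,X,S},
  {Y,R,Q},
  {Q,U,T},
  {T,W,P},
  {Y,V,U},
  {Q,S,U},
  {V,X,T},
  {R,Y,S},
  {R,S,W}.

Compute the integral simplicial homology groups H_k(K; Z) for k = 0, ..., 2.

H_0 ≅ Z,  H_1 ≅ Z × Z/2,  H_2 = 0.

K has 10 vertices, 30 edges, 20 triangles.
rank ∂_0 = 0, rank ∂_1 = 9 ⇒ b_0 = 10 − 0 − 9 = 1; all invariant factors of ∂_1 are 1 so no torsion. So H_0 = Z.
rank ∂_1 = 9, rank ∂_2 = 20 ⇒ b_1 = 30 − 9 − 20 = 1; ∂_2 has invariant factor(s) [2] giving torsion. So H_1 = Z × Z/2.
rank ∂_2 = 20, rank ∂_3 = 0 ⇒ b_2 = 20 − 20 − 0 = 0. So H_2 = 0.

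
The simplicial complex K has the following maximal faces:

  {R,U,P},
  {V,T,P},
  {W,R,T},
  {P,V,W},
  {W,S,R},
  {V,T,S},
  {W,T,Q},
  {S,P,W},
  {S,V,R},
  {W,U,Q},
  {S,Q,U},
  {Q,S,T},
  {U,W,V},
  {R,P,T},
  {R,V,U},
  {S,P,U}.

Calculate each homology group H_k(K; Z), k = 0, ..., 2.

H_0 = Z,  H_1 = Z^2,  H_2 = Z.

We work with the vertex ordering P < Q < R < S < T < U < V < W. The simplices of K, each written with vertices in increasing order, are:

  0-simplices (8): P, Q, R, S, T, U, V, W
  1-simplices (24): PR, PS, PT, PU, PV, PW, QS, QT, QU, QW, RS, RT, RU, RV, RW, ST, SU, SV, SW, TV, TW, UV, UW, VW
  2-simplices (16): PRT, PRU, PSU, PSW, PTV, PVW, QST, QSU, QTW, QUW, RSV, RSW, RTW, RUV, STV, UVW

so the chain groups are C_0 ≅ Z^8, C_1 ≅ Z^24, C_2 ≅ Z^16.

∂_1: C_1 → C_0 maps an edge to its endpoints' difference, ∂[p,q] = q − p.
As a 8×24 matrix over Z this has rank 7, with invariant factors (1,1,1,1,1,1,1).

The boundary map ∂_2: C_2 → C_1 acts by ∂[p,q,r] = [q,r] − [p,r] + [p,q]. For instance
  ∂PRT = RT − PT + PR,
  ∂PSW = SW − PW + PS.
This gives a 24×16 integer matrix of rank 15; reducing to Smith normal form yields diagonal entries (1,1,1,1,1,1,1,1,1,1,1,1,1,1,1).

Now H_k = ker ∂_k / im ∂_{k+1}, so:

  H_0: rank C_0 − rank ∂_1 = 8 − 7 = 1, and the invariant factors of ∂_1 are all 1, so H_0 ≅ Z.
  H_1: rank ker ∂_1 − rank ∂_2 = (24 − 7) − 15 = 2, and the invariant factors of ∂_2 are all 1, so H_1 ≅ Z^2.
  H_2: rank ker ∂_2 − rank ∂_3 = (16 − 15) − 0 = 1, and there is no ∂_3, so H_2 ≅ Z.

As a check, the Euler characteristic is 8 − 24 + 16 = 0, which agrees with 1 − 2 + 1 = 0.
(K is a triangulation of the torus T^2.)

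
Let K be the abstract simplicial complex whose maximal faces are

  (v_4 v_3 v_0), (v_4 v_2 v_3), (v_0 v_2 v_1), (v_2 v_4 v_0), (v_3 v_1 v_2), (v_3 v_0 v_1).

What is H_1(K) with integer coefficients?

H_1 ≅ 0.

Take the total order v_0 < v_1 < v_2 < v_3 < v_4 on the vertex set. Then K (dimension 2) consists of the simplices:

  0-simplices (5): [v_0], [v_1], [v_2], [v_3], [v_4]
  1-simplices (9): [v_0,v_1], [v_0,v_2], [v_0,v_3], [v_0,v_4], [v_1,v_2], [v_1,v_3], [v_2,v_3], [v_2,v_4], [v_3,v_4]
  2-simplices (6): [v_0,v_1,v_2], [v_0,v_1,v_3], [v_0,v_2,v_4], [v_0,v_3,v_4], [v_1,v_2,v_3], [v_2,v_3,v_4]

Hence C_0 ≅ Z^5, C_1 ≅ Z^9, C_2 ≅ Z^6.

Boundary ∂_1: C_1 → C_0 sends each edge [p,q] (with p < q) to q − p.
The resulting 5×9 matrix has rank 4, and its Smith normal form has invariant factors (1,1,1,1).

∂_2: C_2 → C_1 acts by ∂[p,q,r] = [q,r] − [p,r] + [p,q]. For instance
  ∂[v_0,v_1,v_3] = [v_1,v_3] − [v_0,v_3] + [v_0,v_1],
  ∂[v_0,v_3,v_4] = [v_3,v_4] − [v_0,v_4] + [v_0,v_3].
As a 9×6 matrix over Z this has rank 5, with invariant factors (1,1,1,1,1).

Reading off H_k = ker ∂_k / im ∂_{k+1}:

  H_1: rank ker ∂_1 − rank ∂_2 = (9 − 4) − 5 = 0, and the invariant factors of ∂_2 are all 1, so H_1 ≅ 0.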